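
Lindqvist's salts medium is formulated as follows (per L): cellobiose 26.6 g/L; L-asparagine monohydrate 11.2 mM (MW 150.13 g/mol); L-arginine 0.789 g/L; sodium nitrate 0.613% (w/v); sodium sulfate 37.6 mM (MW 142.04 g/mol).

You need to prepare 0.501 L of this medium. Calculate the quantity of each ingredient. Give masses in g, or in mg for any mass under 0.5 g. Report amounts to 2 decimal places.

cellobiose 13.33 g; L-asparagine monohydrate 0.84 g; L-arginine 395.29 mg; sodium nitrate 3.07 g; sodium sulfate 2.68 g

Scale factor relative to 1 L: 0.501.
cellobiose: 26.6 g/L × 0.501 L = 13.33 g
L-asparagine monohydrate: 11.2 mmol/L × 150.13 g/mol × 0.501 L ÷ 1000 = 0.84 g
L-arginine: 0.789 g/L × 0.501 L = 0.395289 g = 395.29 mg
sodium nitrate: 0.613 g per 100 mL × 501 mL ÷ 100 = 3.07 g
sodium sulfate: 37.6 mmol/L × 142.04 g/mol × 0.501 L ÷ 1000 = 2.68 g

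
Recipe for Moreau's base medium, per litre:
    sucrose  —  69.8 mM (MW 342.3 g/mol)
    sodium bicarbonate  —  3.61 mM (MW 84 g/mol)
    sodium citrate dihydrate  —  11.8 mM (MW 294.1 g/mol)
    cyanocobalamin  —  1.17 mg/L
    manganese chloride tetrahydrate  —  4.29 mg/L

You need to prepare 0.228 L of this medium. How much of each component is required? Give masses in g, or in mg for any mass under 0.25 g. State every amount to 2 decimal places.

sucrose 5.45 g; sodium bicarbonate 69.14 mg; sodium citrate dihydrate 0.79 g; cyanocobalamin 0.27 mg; manganese chloride tetrahydrate 0.98 mg

Working volume: 0.228 L.
sucrose: 69.8 mmol/L × 342.3 g/mol × 0.228 L ÷ 1000 = 5.45 g
sodium bicarbonate: 3.61 mmol/L × 84 mg/mmol × 0.228 L = 69.14 mg
sodium citrate dihydrate: 11.8 mmol/L × 294.1 g/mol × 0.228 L ÷ 1000 = 0.79 g
cyanocobalamin: 1.17 mg/L × 0.228 L = 0.27 mg
manganese chloride tetrahydrate: 4.29 mg/L × 0.228 L = 0.98 mg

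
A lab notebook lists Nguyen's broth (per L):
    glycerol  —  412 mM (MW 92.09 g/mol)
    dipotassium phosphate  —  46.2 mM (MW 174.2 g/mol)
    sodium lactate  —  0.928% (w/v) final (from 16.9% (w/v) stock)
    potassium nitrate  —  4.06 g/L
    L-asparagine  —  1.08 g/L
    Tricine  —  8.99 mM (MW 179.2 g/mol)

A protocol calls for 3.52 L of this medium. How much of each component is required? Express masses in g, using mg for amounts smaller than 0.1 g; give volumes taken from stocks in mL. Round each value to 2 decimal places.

glycerol 133.55 g; dipotassium phosphate 28.33 g; sodium lactate 193.29 mL; potassium nitrate 14.29 g; L-asparagine 3.80 g; Tricine 5.67 g

Scale factor relative to 1 L: 3.52.
glycerol: 412 mmol/L × 92.09 g/mol × 3.52 L ÷ 1000 = 133.55 g
dipotassium phosphate: 46.2 mmol/L × 174.2 g/mol × 3.52 L ÷ 1000 = 28.33 g
sodium lactate: dilute stock: 0.928% ÷ 16.9% × 3520 mL = 193.29 mL
potassium nitrate: 4.06 g/L × 3.52 L = 14.29 g
L-asparagine: 1.08 g/L × 3.52 L = 3.80 g
Tricine: 8.99 mmol/L × 179.2 g/mol × 3.52 L ÷ 1000 = 5.67 g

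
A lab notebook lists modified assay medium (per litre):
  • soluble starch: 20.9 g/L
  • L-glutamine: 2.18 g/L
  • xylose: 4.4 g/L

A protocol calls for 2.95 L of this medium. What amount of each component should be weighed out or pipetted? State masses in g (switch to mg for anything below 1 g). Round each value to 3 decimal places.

soluble starch 61.655 g; L-glutamine 6.431 g; xylose 12.980 g

Scale factor relative to 1 L: 2.95.
soluble starch: 20.9 g/L × 2.95 L = 61.655 g
L-glutamine: 2.18 g/L × 2.95 L = 6.431 g
xylose: 4.4 g/L × 2.95 L = 12.980 g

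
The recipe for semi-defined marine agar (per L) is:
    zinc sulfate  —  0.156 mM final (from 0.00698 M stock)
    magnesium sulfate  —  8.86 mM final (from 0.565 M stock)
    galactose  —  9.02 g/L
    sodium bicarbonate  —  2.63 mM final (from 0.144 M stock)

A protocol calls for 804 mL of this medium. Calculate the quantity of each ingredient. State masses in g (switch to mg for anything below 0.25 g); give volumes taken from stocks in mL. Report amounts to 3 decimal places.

zinc sulfate 17.969 mL; magnesium sulfate 12.608 mL; galactose 7.252 g; sodium bicarbonate 14.684 mL

Scale factor relative to 1 L: 0.804.
zinc sulfate: V = C2·V2/C1 = 0.156 mM × 804 mL ÷ 6.98 mM = 17.969 mL
magnesium sulfate: dilute stock: 8.86 mM × 804 mL ÷ 565 mM = 12.608 mL
galactose: 9.02 g/L × 0.804 L = 7.252 g
sodium bicarbonate: dilute stock: 2.63 mM × 804 mL ÷ 144 mM = 14.684 mL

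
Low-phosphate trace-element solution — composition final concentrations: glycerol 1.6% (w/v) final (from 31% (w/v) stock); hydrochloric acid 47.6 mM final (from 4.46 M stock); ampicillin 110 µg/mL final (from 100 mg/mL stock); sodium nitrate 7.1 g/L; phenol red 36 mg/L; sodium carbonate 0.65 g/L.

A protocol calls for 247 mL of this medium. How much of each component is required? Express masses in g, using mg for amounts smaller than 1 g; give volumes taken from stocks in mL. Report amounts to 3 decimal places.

glycerol 12.748 mL; hydrochloric acid 2.636 mL; ampicillin 0.272 mL; sodium nitrate 1.754 g; phenol red 8.892 mg; sodium carbonate 160.550 mg

Working volume: 247 mL = 0.247 L.
glycerol: V = C2·V2/C1 = 1.6% ÷ 31% × 247 mL = 12.748 mL
hydrochloric acid: C1V1 = C2V2 → 47.6 mM × 247 mL ÷ 4460 mM = 2.636 mL
ampicillin: V = C2·V2/C1 = 110 µg/mL × 247 mL ÷ 100000 µg/mL = 0.272 mL
sodium nitrate: 7.1 g/L × 0.247 L = 1.754 g
phenol red: 36 mg/L × 0.247 L = 8.892 mg
sodium carbonate: 0.65 g/L × 0.247 L = 0.16055 g = 160.550 mg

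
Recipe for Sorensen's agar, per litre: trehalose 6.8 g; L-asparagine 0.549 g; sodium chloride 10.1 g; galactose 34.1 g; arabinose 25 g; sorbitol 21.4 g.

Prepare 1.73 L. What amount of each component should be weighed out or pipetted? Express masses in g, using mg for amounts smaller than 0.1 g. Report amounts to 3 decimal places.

trehalose 11.764 g; L-asparagine 0.950 g; sodium chloride 17.473 g; galactose 58.993 g; arabinose 43.250 g; sorbitol 37.022 g

Scale factor = 1730 mL / 1000 mL = 1.73.
trehalose: 6.8 g × (1730 mL / 1000 mL) = 11.764 g
L-asparagine: 0.549 g × (1730 mL / 1000 mL) = 0.950 g
sodium chloride: 10.1 g × (1730 mL / 1000 mL) = 17.473 g
galactose: 34.1 g × (1730 mL / 1000 mL) = 58.993 g
arabinose: 25 g × (1730 mL / 1000 mL) = 43.250 g
sorbitol: 21.4 g × (1730 mL / 1000 mL) = 37.022 g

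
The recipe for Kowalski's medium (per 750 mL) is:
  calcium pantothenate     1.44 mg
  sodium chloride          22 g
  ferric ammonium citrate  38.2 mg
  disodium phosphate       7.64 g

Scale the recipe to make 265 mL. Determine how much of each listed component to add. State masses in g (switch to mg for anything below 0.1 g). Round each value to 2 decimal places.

calcium pantothenate 0.51 mg; sodium chloride 7.77 g; ferric ammonium citrate 13.50 mg; disodium phosphate 2.70 g

Scale factor = 265 mL / 750 mL = 0.353333.
calcium pantothenate: 1.44 mg × (265 mL / 750 mL) = 0.51 mg
sodium chloride: 22 g × (265 mL / 750 mL) = 7.77 g
ferric ammonium citrate: 38.2 mg × (265 mL / 750 mL) = 13.50 mg
disodium phosphate: 7.64 g × (265 mL / 750 mL) = 2.70 g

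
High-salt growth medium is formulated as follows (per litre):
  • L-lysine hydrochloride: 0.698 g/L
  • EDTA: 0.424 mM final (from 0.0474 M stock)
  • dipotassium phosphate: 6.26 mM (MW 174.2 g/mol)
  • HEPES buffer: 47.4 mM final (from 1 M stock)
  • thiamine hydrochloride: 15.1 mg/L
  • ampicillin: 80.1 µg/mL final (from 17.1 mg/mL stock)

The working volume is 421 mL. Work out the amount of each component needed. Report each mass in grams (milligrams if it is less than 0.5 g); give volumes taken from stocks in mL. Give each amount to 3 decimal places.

L-lysine hydrochloride 293.858 mg; EDTA 3.766 mL; dipotassium phosphate 459.097 mg; HEPES buffer 19.955 mL; thiamine hydrochloride 6.357 mg; ampicillin 1.972 mL

Target volume = 421 mL = 0.421 L.
L-lysine hydrochloride: 0.698 g/L × 0.421 L = 0.293858 g = 293.858 mg
EDTA: C1V1 = C2V2 → 0.424 mM × 421 mL ÷ 47.4 mM = 3.766 mL
dipotassium phosphate: 6.26 mmol/L × 174.2 mg/mmol × 0.421 L = 459.097 mg
HEPES buffer: C1V1 = C2V2 → 47.4 mM × 421 mL ÷ 1000 mM = 19.955 mL
thiamine hydrochloride: 15.1 mg/L × 0.421 L = 6.357 mg
ampicillin: V = C2·V2/C1 = 80.1 µg/mL × 421 mL ÷ 17100 µg/mL = 1.972 mL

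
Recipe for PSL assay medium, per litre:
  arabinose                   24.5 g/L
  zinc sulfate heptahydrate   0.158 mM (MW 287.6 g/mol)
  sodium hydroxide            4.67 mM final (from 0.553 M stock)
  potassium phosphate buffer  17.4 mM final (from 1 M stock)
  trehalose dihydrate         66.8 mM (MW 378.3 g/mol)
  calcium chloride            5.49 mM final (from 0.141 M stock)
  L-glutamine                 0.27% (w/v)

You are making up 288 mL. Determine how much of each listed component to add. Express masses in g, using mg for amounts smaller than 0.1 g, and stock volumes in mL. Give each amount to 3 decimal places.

arabinose 7.056 g; zinc sulfate heptahydrate 13.087 mg; sodium hydroxide 2.432 mL; potassium phosphate buffer 5.011 mL; trehalose dihydrate 7.278 g; calcium chloride 11.214 mL; L-glutamine 0.778 g

Working volume: 288 mL = 0.288 L.
arabinose: 24.5 g/L × 0.288 L = 7.056 g
zinc sulfate heptahydrate: 0.158 mmol/L × 287.6 mg/mmol × 0.288 L = 13.087 mg
sodium hydroxide: C1V1 = C2V2 → 4.67 mM × 288 mL ÷ 553 mM = 2.432 mL
potassium phosphate buffer: dilute stock: 17.4 mM × 288 mL ÷ 1000 mM = 5.011 mL
trehalose dihydrate: 66.8 mmol/L × 378.3 g/mol × 0.288 L ÷ 1000 = 7.278 g
calcium chloride: dilute stock: 5.49 mM × 288 mL ÷ 141 mM = 11.214 mL
L-glutamine: 0.27% w/v = 2.7 g/L → 2.7 × 0.288 L = 0.778 g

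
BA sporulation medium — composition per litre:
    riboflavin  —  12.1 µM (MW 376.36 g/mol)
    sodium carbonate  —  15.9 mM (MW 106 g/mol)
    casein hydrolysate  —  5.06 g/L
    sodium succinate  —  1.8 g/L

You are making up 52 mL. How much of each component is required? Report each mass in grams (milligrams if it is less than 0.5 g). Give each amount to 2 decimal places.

riboflavin 0.24 mg; sodium carbonate 87.64 mg; casein hydrolysate 263.12 mg; sodium succinate 93.60 mg

Working volume: 52 mL = 0.052 L.
riboflavin: 12.1 µmol/L × 376.36 g/mol × 0.052 L ÷ 1000 = 0.24 mg
sodium carbonate: 15.9 mmol/L × 106 mg/mmol × 0.052 L = 87.64 mg
casein hydrolysate: 5.06 g/L × 0.052 L = 0.26312 g = 263.12 mg
sodium succinate: 1.8 g/L × 0.052 L = 0.0936 g = 93.60 mg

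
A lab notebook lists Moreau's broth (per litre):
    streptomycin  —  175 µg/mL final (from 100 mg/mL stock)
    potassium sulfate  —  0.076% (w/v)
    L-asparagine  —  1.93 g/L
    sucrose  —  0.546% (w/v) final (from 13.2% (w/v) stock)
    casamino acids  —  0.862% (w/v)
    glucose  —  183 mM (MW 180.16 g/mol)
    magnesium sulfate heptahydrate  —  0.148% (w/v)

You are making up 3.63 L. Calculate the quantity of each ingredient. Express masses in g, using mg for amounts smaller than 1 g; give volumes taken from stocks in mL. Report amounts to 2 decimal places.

Working volume: 3.63 L.
streptomycin: dilute stock: 175 µg/mL × 3630 mL ÷ 100000 µg/mL = 6.35 mL
potassium sulfate: 0.076% w/v = 0.76 g/L → 0.76 × 3.63 L = 2.76 g
L-asparagine: 1.93 g/L × 3.63 L = 7.01 g
sucrose: C1V1 = C2V2 → 0.546% ÷ 13.2% × 3630 mL = 150.15 mL
casamino acids: 0.862 g per 100 mL × 3630 mL ÷ 100 = 31.29 g
glucose: 183 mmol/L × 180.16 g/mol × 3.63 L ÷ 1000 = 119.68 g
magnesium sulfate heptahydrate: 0.148 g per 100 mL × 3630 mL ÷ 100 = 5.37 g

streptomycin 6.35 mL; potassium sulfate 2.76 g; L-asparagine 7.01 g; sucrose 150.15 mL; casamino acids 31.29 g; glucose 119.68 g; magnesium sulfate heptahydrate 5.37 g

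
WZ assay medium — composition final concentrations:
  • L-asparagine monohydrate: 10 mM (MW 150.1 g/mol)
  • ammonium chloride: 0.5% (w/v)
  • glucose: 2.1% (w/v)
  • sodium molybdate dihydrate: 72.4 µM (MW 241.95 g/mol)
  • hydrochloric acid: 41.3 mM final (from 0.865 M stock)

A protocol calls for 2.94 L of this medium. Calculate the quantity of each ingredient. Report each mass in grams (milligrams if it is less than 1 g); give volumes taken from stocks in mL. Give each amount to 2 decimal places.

L-asparagine monohydrate 4.41 g; ammonium chloride 14.70 g; glucose 61.74 g; sodium molybdate dihydrate 51.50 mg; hydrochloric acid 140.37 mL

Working volume: 2.94 L.
L-asparagine monohydrate: 10 mmol/L × 150.1 g/mol × 2.94 L ÷ 1000 = 4.41 g
ammonium chloride: 0.5% w/v = 5 g/L → 5 × 2.94 L = 14.70 g
glucose: 2.1% w/v = 21 g/L → 21 × 2.94 L = 61.74 g
sodium molybdate dihydrate: 72.4 µmol/L × 241.95 g/mol × 2.94 L ÷ 1000 = 51.50 mg
hydrochloric acid: C1V1 = C2V2 → 41.3 mM × 2940 mL ÷ 865 mM = 140.37 mL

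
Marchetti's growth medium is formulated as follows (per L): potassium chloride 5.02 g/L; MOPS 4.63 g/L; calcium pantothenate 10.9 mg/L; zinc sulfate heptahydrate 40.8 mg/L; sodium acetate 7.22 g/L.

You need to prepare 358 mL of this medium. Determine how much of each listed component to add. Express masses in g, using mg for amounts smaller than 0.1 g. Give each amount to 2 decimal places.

potassium chloride 1.80 g; MOPS 1.66 g; calcium pantothenate 3.90 mg; zinc sulfate heptahydrate 14.61 mg; sodium acetate 2.58 g

Target volume = 358 mL = 0.358 L.
potassium chloride: 5.02 g/L × 0.358 L = 1.80 g
MOPS: 4.63 g/L × 0.358 L = 1.66 g
calcium pantothenate: 10.9 mg/L × 0.358 L = 3.90 mg
zinc sulfate heptahydrate: 40.8 mg/L × 0.358 L = 14.61 mg
sodium acetate: 7.22 g/L × 0.358 L = 2.58 g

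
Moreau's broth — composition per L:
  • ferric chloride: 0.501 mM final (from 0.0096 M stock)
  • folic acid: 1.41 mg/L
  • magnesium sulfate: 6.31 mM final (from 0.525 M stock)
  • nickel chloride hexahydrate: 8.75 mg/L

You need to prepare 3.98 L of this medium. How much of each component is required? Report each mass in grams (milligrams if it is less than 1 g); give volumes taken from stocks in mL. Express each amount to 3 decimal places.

ferric chloride 207.706 mL; folic acid 5.612 mg; magnesium sulfate 47.836 mL; nickel chloride hexahydrate 34.825 mg

Scale factor relative to 1 L: 3.98.
ferric chloride: V = C2·V2/C1 = 0.501 mM × 3980 mL ÷ 9.6 mM = 207.706 mL
folic acid: 1.41 mg/L × 3.98 L = 5.612 mg
magnesium sulfate: V = C2·V2/C1 = 6.31 mM × 3980 mL ÷ 525 mM = 47.836 mL
nickel chloride hexahydrate: 8.75 mg/L × 3.98 L = 34.825 mg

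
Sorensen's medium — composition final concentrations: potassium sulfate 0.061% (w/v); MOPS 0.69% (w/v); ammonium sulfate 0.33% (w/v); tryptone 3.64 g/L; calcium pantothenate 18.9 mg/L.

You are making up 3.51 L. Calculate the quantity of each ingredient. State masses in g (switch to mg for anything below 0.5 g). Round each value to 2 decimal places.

potassium sulfate 2.14 g; MOPS 24.22 g; ammonium sulfate 11.58 g; tryptone 12.78 g; calcium pantothenate 66.34 mg

Scale factor relative to 1 L: 3.51.
potassium sulfate: 0.061 g per 100 mL × 3510 mL ÷ 100 = 2.14 g
MOPS: 0.69% w/v = 6.9 g/L → 6.9 × 3.51 L = 24.22 g
ammonium sulfate: 0.33% w/v = 3.3 g/L → 3.3 × 3.51 L = 11.58 g
tryptone: 3.64 g/L × 3.51 L = 12.78 g
calcium pantothenate: 18.9 mg/L × 3.51 L = 66.34 mg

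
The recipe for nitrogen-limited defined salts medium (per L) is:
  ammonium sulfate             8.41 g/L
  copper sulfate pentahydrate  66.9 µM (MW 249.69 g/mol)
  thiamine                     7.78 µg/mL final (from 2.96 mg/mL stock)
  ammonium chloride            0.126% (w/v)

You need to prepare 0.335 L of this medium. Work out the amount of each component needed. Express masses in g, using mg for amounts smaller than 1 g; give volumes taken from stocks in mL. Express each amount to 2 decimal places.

ammonium sulfate 2.82 g; copper sulfate pentahydrate 5.60 mg; thiamine 0.88 mL; ammonium chloride 422.10 mg

Scale factor relative to 1 L: 0.335.
ammonium sulfate: 8.41 g/L × 0.335 L = 2.82 g
copper sulfate pentahydrate: 66.9 µmol/L × 249.69 g/mol × 0.335 L ÷ 1000 = 5.60 mg
thiamine: dilute stock: 7.78 µg/mL × 335 mL ÷ 2960 µg/mL = 0.88 mL
ammonium chloride: 0.126% w/v = 1.26 g/L → 1.26 × 0.335 L = 0.4221 g = 422.10 mg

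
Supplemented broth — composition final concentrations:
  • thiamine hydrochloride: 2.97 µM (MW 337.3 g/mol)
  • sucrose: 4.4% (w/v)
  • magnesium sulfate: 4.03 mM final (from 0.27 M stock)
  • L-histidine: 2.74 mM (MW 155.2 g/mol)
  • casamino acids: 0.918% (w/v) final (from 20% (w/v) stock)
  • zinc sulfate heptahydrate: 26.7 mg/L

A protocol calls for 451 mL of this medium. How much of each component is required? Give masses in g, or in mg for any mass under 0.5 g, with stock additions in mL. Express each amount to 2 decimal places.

thiamine hydrochloride 0.45 mg; sucrose 19.84 g; magnesium sulfate 6.73 mL; L-histidine 191.79 mg; casamino acids 20.70 mL; zinc sulfate heptahydrate 12.04 mg

Scale factor relative to 1 L: 0.451.
thiamine hydrochloride: 2.97 µmol/L × 337.3 g/mol × 0.451 L ÷ 1000 = 0.45 mg
sucrose: 4.4 g per 100 mL × 451 mL ÷ 100 = 19.84 g
magnesium sulfate: dilute stock: 4.03 mM × 451 mL ÷ 270 mM = 6.73 mL
L-histidine: 2.74 mmol/L × 155.2 mg/mmol × 0.451 L = 191.79 mg
casamino acids: C1V1 = C2V2 → 0.918% ÷ 20% × 451 mL = 20.70 mL
zinc sulfate heptahydrate: 26.7 mg/L × 0.451 L = 12.04 mg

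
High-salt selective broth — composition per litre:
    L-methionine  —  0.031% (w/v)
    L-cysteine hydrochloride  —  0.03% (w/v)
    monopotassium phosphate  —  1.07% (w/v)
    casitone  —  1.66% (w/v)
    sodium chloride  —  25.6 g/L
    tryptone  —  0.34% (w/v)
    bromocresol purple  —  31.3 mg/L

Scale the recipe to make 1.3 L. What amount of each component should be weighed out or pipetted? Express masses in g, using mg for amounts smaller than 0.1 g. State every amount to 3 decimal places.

Working volume: 1.3 L.
L-methionine: 0.031 g per 100 mL × 1300 mL ÷ 100 = 0.403 g
L-cysteine hydrochloride: 0.03 g per 100 mL × 1300 mL ÷ 100 = 0.390 g
monopotassium phosphate: 1.07% w/v = 10.7 g/L → 10.7 × 1.3 L = 13.910 g
casitone: 1.66 g per 100 mL × 1300 mL ÷ 100 = 21.580 g
sodium chloride: 25.6 g/L × 1.3 L = 33.280 g
tryptone: 0.34% w/v = 3.4 g/L → 3.4 × 1.3 L = 4.420 g
bromocresol purple: 31.3 mg/L × 1.3 L = 40.690 mg

L-methionine 0.403 g; L-cysteine hydrochloride 0.390 g; monopotassium phosphate 13.910 g; casitone 21.580 g; sodium chloride 33.280 g; tryptone 4.420 g; bromocresol purple 40.690 mg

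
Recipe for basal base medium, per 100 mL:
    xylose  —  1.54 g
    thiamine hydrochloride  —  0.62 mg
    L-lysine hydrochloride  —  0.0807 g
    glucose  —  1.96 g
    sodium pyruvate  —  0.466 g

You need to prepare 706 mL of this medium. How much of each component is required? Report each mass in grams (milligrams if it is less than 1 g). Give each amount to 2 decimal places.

xylose 10.87 g; thiamine hydrochloride 4.38 mg; L-lysine hydrochloride 569.74 mg; glucose 13.84 g; sodium pyruvate 3.29 g

Scale factor = 706 mL / 100 mL = 7.06.
xylose: 1.54 g × (706 mL / 100 mL) = 10.87 g
thiamine hydrochloride: 0.62 mg × (706 mL / 100 mL) = 4.38 mg
L-lysine hydrochloride: 0.0807 g × (706 mL / 100 mL) = 0.569742 g = 569.74 mg
glucose: 1.96 g × (706 mL / 100 mL) = 13.84 g
sodium pyruvate: 0.466 g × (706 mL / 100 mL) = 3.29 g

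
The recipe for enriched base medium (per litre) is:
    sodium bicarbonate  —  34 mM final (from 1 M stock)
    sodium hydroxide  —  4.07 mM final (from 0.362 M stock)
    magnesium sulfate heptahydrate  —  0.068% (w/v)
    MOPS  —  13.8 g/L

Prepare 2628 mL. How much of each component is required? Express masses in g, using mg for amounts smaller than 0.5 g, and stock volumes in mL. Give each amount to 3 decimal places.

Scale factor relative to 1 L: 2.628.
sodium bicarbonate: V = C2·V2/C1 = 34 mM × 2628 mL ÷ 1000 mM = 89.352 mL
sodium hydroxide: C1V1 = C2V2 → 4.07 mM × 2628 mL ÷ 362 mM = 29.547 mL
magnesium sulfate heptahydrate: 0.068% w/v = 0.68 g/L → 0.68 × 2.628 L = 1.787 g
MOPS: 13.8 g/L × 2.628 L = 36.266 g

sodium bicarbonate 89.352 mL; sodium hydroxide 29.547 mL; magnesium sulfate heptahydrate 1.787 g; MOPS 36.266 g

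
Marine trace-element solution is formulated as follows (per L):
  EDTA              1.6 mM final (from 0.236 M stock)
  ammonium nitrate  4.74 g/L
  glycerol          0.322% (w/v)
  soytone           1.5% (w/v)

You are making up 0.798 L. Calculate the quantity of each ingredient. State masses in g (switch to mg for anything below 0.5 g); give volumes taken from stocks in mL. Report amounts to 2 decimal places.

EDTA 5.41 mL; ammonium nitrate 3.78 g; glycerol 2.57 g; soytone 11.97 g

Working volume: 0.798 L.
EDTA: C1V1 = C2V2 → 1.6 mM × 798 mL ÷ 236 mM = 5.41 mL
ammonium nitrate: 4.74 g/L × 0.798 L = 3.78 g
glycerol: 0.322% w/v = 3.22 g/L → 3.22 × 0.798 L = 2.57 g
soytone: 1.5 g per 100 mL × 798 mL ÷ 100 = 11.97 g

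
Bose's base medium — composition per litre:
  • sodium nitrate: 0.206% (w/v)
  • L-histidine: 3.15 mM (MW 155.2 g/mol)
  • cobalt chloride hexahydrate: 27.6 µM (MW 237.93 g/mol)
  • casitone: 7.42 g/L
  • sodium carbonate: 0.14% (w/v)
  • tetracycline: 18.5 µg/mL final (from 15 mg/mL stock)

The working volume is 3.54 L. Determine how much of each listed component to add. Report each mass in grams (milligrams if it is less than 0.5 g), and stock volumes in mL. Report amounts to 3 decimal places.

Working volume: 3.54 L.
sodium nitrate: 0.206% w/v = 2.06 g/L → 2.06 × 3.54 L = 7.292 g
L-histidine: 3.15 mmol/L × 155.2 g/mol × 3.54 L ÷ 1000 = 1.731 g
cobalt chloride hexahydrate: 27.6 µmol/L × 237.93 g/mol × 3.54 L ÷ 1000 = 23.247 mg
casitone: 7.42 g/L × 3.54 L = 26.267 g
sodium carbonate: 0.14 g per 100 mL × 3540 mL ÷ 100 = 4.956 g
tetracycline: V = C2·V2/C1 = 18.5 µg/mL × 3540 mL ÷ 15000 µg/mL = 4.366 mL

sodium nitrate 7.292 g; L-histidine 1.731 g; cobalt chloride hexahydrate 23.247 mg; casitone 26.267 g; sodium carbonate 4.956 g; tetracycline 4.366 mL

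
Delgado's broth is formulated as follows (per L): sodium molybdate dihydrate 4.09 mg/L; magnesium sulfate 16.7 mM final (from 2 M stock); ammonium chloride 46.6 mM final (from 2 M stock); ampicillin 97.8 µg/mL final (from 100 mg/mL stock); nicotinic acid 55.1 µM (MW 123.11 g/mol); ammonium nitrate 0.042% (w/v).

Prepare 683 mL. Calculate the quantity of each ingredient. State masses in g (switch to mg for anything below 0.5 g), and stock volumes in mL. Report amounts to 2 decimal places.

sodium molybdate dihydrate 2.79 mg; magnesium sulfate 5.70 mL; ammonium chloride 15.91 mL; ampicillin 0.67 mL; nicotinic acid 4.63 mg; ammonium nitrate 286.86 mg

Target volume = 683 mL = 0.683 L.
sodium molybdate dihydrate: 4.09 mg/L × 0.683 L = 2.79 mg
magnesium sulfate: C1V1 = C2V2 → 16.7 mM × 683 mL ÷ 2000 mM = 5.70 mL
ammonium chloride: C1V1 = C2V2 → 46.6 mM × 683 mL ÷ 2000 mM = 15.91 mL
ampicillin: V = C2·V2/C1 = 97.8 µg/mL × 683 mL ÷ 100000 µg/mL = 0.67 mL
nicotinic acid: 55.1 µmol/L × 123.11 g/mol × 0.683 L ÷ 1000 = 4.63 mg
ammonium nitrate: 0.042 g per 100 mL × 683 mL ÷ 100 = 0.28686 g = 286.86 mg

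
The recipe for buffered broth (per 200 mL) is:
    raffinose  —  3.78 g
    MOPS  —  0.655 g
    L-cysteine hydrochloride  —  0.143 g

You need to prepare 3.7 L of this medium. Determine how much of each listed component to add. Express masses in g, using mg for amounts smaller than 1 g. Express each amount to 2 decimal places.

Scale factor = 3700 mL / 200 mL = 18.5.
raffinose: 3.78 g × (3700 mL / 200 mL) = 69.93 g
MOPS: 0.655 g × (3700 mL / 200 mL) = 12.12 g
L-cysteine hydrochloride: 0.143 g × (3700 mL / 200 mL) = 2.65 g

raffinose 69.93 g; MOPS 12.12 g; L-cysteine hydrochloride 2.65 g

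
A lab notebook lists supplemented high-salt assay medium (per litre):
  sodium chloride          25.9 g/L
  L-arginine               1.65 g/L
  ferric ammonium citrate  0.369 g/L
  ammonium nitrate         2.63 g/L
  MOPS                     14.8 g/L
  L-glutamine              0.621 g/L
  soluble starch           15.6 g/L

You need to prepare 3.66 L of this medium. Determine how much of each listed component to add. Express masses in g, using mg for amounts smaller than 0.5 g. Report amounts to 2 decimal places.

Working volume: 3.66 L.
sodium chloride: 25.9 g/L × 3.66 L = 94.79 g
L-arginine: 1.65 g/L × 3.66 L = 6.04 g
ferric ammonium citrate: 0.369 g/L × 3.66 L = 1.35 g
ammonium nitrate: 2.63 g/L × 3.66 L = 9.63 g
MOPS: 14.8 g/L × 3.66 L = 54.17 g
L-glutamine: 0.621 g/L × 3.66 L = 2.27 g
soluble starch: 15.6 g/L × 3.66 L = 57.10 g

sodium chloride 94.79 g; L-arginine 6.04 g; ferric ammonium citrate 1.35 g; ammonium nitrate 9.63 g; MOPS 54.17 g; L-glutamine 2.27 g; soluble starch 57.10 g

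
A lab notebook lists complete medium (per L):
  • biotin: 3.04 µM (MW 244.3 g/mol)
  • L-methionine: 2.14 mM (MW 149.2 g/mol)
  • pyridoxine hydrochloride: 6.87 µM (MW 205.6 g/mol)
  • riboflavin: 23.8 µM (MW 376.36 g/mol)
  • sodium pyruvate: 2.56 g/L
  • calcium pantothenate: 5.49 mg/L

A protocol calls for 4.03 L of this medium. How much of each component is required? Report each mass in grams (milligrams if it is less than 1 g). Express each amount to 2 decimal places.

Working volume: 4.03 L.
biotin: 3.04 µmol/L × 244.3 g/mol × 4.03 L ÷ 1000 = 2.99 mg
L-methionine: 2.14 mmol/L × 149.2 g/mol × 4.03 L ÷ 1000 = 1.29 g
pyridoxine hydrochloride: 6.87 µmol/L × 205.6 g/mol × 4.03 L ÷ 1000 = 5.69 mg
riboflavin: 23.8 µmol/L × 376.36 g/mol × 4.03 L ÷ 1000 = 36.10 mg
sodium pyruvate: 2.56 g/L × 4.03 L = 10.32 g
calcium pantothenate: 5.49 mg/L × 4.03 L = 22.12 mg

biotin 2.99 mg; L-methionine 1.29 g; pyridoxine hydrochloride 5.69 mg; riboflavin 36.10 mg; sodium pyruvate 10.32 g; calcium pantothenate 22.12 mg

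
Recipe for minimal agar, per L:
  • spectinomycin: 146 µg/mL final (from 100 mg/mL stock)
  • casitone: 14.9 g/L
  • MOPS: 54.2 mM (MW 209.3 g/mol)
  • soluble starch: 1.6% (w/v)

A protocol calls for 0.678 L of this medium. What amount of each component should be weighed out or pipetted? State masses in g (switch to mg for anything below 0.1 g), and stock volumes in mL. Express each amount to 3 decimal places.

Scale factor relative to 1 L: 0.678.
spectinomycin: V = C2·V2/C1 = 146 µg/mL × 678 mL ÷ 100000 µg/mL = 0.990 mL
casitone: 14.9 g/L × 0.678 L = 10.102 g
MOPS: 54.2 mmol/L × 209.3 g/mol × 0.678 L ÷ 1000 = 7.691 g
soluble starch: 1.6 g per 100 mL × 678 mL ÷ 100 = 10.848 g

spectinomycin 0.990 mL; casitone 10.102 g; MOPS 7.691 g; soluble starch 10.848 g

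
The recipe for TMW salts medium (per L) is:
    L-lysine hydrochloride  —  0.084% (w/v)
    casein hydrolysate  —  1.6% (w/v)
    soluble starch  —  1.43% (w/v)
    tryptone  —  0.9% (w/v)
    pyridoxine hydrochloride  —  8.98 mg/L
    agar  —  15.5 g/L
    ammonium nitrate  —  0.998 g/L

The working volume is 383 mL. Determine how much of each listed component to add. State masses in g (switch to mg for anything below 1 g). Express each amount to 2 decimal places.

L-lysine hydrochloride 321.72 mg; casein hydrolysate 6.13 g; soluble starch 5.48 g; tryptone 3.45 g; pyridoxine hydrochloride 3.44 mg; agar 5.94 g; ammonium nitrate 382.23 mg

Scale factor relative to 1 L: 0.383.
L-lysine hydrochloride: 0.084% w/v = 0.84 g/L → 0.84 × 0.383 L = 0.32172 g = 321.72 mg
casein hydrolysate: 1.6 g per 100 mL × 383 mL ÷ 100 = 6.13 g
soluble starch: 1.43% w/v = 14.3 g/L → 14.3 × 0.383 L = 5.48 g
tryptone: 0.9% w/v = 9 g/L → 9 × 0.383 L = 3.45 g
pyridoxine hydrochloride: 8.98 mg/L × 0.383 L = 3.44 mg
agar: 15.5 g/L × 0.383 L = 5.94 g
ammonium nitrate: 0.998 g/L × 0.383 L = 0.382234 g = 382.23 mg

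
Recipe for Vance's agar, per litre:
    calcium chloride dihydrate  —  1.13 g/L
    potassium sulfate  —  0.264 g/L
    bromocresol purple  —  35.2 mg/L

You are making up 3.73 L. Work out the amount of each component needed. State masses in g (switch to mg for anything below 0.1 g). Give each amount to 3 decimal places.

calcium chloride dihydrate 4.215 g; potassium sulfate 0.985 g; bromocresol purple 0.131 g

Scale factor relative to 1 L: 3.73.
calcium chloride dihydrate: 1.13 g/L × 3.73 L = 4.215 g
potassium sulfate: 0.264 g/L × 3.73 L = 0.985 g
bromocresol purple: 35.2 mg/L × 3.73 L = 131.296 mg = 0.131 g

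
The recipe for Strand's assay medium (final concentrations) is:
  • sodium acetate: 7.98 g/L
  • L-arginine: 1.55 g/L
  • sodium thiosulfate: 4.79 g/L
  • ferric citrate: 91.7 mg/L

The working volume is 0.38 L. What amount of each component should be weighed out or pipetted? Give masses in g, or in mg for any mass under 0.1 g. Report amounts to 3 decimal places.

sodium acetate 3.032 g; L-arginine 0.589 g; sodium thiosulfate 1.820 g; ferric citrate 34.846 mg

Working volume: 0.38 L.
sodium acetate: 7.98 g/L × 0.38 L = 3.032 g
L-arginine: 1.55 g/L × 0.38 L = 0.589 g
sodium thiosulfate: 4.79 g/L × 0.38 L = 1.820 g
ferric citrate: 91.7 mg/L × 0.38 L = 34.846 mg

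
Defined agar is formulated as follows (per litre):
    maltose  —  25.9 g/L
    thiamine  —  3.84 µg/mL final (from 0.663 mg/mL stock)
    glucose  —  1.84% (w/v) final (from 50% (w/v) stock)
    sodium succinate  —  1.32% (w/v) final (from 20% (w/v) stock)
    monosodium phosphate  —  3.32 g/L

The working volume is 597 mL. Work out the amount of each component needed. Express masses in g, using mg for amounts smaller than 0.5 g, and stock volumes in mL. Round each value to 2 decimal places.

maltose 15.46 g; thiamine 3.46 mL; glucose 21.97 mL; sodium succinate 39.40 mL; monosodium phosphate 1.98 g

Working volume: 597 mL = 0.597 L.
maltose: 25.9 g/L × 0.597 L = 15.46 g
thiamine: dilute stock: 3.84 µg/mL × 597 mL ÷ 663 µg/mL = 3.46 mL
glucose: dilute stock: 1.84% ÷ 50% × 597 mL = 21.97 mL
sodium succinate: dilute stock: 1.32% ÷ 20% × 597 mL = 39.40 mL
monosodium phosphate: 3.32 g/L × 0.597 L = 1.98 g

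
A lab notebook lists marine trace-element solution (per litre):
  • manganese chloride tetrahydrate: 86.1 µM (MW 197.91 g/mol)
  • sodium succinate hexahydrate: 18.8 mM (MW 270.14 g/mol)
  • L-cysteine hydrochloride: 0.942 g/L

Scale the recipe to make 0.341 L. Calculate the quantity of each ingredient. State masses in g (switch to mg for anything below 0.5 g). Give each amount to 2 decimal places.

Scale factor relative to 1 L: 0.341.
manganese chloride tetrahydrate: 86.1 µmol/L × 197.91 g/mol × 0.341 L ÷ 1000 = 5.81 mg
sodium succinate hexahydrate: 18.8 mmol/L × 270.14 g/mol × 0.341 L ÷ 1000 = 1.73 g
L-cysteine hydrochloride: 0.942 g/L × 0.341 L = 0.321222 g = 321.22 mg

manganese chloride tetrahydrate 5.81 mg; sodium succinate hexahydrate 1.73 g; L-cysteine hydrochloride 321.22 mg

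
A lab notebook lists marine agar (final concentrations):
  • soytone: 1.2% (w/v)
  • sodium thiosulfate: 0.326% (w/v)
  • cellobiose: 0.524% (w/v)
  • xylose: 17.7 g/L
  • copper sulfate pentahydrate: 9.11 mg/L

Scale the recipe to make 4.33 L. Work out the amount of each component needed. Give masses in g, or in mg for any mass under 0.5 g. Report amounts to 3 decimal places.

soytone 51.960 g; sodium thiosulfate 14.116 g; cellobiose 22.689 g; xylose 76.641 g; copper sulfate pentahydrate 39.446 mg

Scale factor relative to 1 L: 4.33.
soytone: 1.2 g per 100 mL × 4330 mL ÷ 100 = 51.960 g
sodium thiosulfate: 0.326% w/v = 3.26 g/L → 3.26 × 4.33 L = 14.116 g
cellobiose: 0.524 g per 100 mL × 4330 mL ÷ 100 = 22.689 g
xylose: 17.7 g/L × 4.33 L = 76.641 g
copper sulfate pentahydrate: 9.11 mg/L × 4.33 L = 39.446 mg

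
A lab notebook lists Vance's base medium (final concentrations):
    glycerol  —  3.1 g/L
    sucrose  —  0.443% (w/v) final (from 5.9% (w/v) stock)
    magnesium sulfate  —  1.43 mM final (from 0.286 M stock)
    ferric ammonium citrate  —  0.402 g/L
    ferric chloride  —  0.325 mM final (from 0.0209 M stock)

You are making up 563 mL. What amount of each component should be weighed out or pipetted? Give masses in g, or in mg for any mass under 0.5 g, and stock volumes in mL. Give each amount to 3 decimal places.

Working volume: 563 mL = 0.563 L.
glycerol: 3.1 g/L × 0.563 L = 1.745 g
sucrose: C1V1 = C2V2 → 0.443% ÷ 5.9% × 563 mL = 42.273 mL
magnesium sulfate: dilute stock: 1.43 mM × 563 mL ÷ 286 mM = 2.815 mL
ferric ammonium citrate: 0.402 g/L × 0.563 L = 0.226326 g = 226.326 mg
ferric chloride: V = C2·V2/C1 = 0.325 mM × 563 mL ÷ 20.9 mM = 8.755 mL

glycerol 1.745 g; sucrose 42.273 mL; magnesium sulfate 2.815 mL; ferric ammonium citrate 226.326 mg; ferric chloride 8.755 mL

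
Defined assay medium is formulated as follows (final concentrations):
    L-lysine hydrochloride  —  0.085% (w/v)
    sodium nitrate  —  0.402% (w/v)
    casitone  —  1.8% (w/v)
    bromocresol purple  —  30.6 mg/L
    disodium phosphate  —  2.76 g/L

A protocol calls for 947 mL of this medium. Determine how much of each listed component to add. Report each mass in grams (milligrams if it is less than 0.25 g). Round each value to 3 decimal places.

Target volume = 947 mL = 0.947 L.
L-lysine hydrochloride: 0.085% w/v = 0.85 g/L → 0.85 × 0.947 L = 0.805 g
sodium nitrate: 0.402% w/v = 4.02 g/L → 4.02 × 0.947 L = 3.807 g
casitone: 1.8 g per 100 mL × 947 mL ÷ 100 = 17.046 g
bromocresol purple: 30.6 mg/L × 0.947 L = 28.978 mg
disodium phosphate: 2.76 g/L × 0.947 L = 2.614 g

L-lysine hydrochloride 0.805 g; sodium nitrate 3.807 g; casitone 17.046 g; bromocresol purple 28.978 mg; disodium phosphate 2.614 g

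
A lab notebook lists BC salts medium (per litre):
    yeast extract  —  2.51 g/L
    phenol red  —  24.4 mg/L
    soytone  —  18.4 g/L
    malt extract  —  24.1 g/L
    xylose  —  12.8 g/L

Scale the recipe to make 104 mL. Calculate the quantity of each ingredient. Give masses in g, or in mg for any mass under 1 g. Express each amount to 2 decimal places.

Working volume: 104 mL = 0.104 L.
yeast extract: 2.51 g/L × 0.104 L = 0.26104 g = 261.04 mg
phenol red: 24.4 mg/L × 0.104 L = 2.54 mg
soytone: 18.4 g/L × 0.104 L = 1.91 g
malt extract: 24.1 g/L × 0.104 L = 2.51 g
xylose: 12.8 g/L × 0.104 L = 1.33 g

yeast extract 261.04 mg; phenol red 2.54 mg; soytone 1.91 g; malt extract 2.51 g; xylose 1.33 g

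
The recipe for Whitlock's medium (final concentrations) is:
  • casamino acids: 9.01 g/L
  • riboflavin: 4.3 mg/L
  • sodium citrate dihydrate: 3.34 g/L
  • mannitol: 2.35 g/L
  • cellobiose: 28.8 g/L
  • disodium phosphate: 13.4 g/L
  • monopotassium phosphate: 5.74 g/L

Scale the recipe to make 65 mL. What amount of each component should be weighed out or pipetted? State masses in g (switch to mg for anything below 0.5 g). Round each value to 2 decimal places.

casamino acids 0.59 g; riboflavin 0.28 mg; sodium citrate dihydrate 217.10 mg; mannitol 152.75 mg; cellobiose 1.87 g; disodium phosphate 0.87 g; monopotassium phosphate 373.10 mg

Working volume: 65 mL = 0.065 L.
casamino acids: 9.01 g/L × 0.065 L = 0.59 g
riboflavin: 4.3 mg/L × 0.065 L = 0.28 mg
sodium citrate dihydrate: 3.34 g/L × 0.065 L = 0.2171 g = 217.10 mg
mannitol: 2.35 g/L × 0.065 L = 0.15275 g = 152.75 mg
cellobiose: 28.8 g/L × 0.065 L = 1.87 g
disodium phosphate: 13.4 g/L × 0.065 L = 0.87 g
monopotassium phosphate: 5.74 g/L × 0.065 L = 0.3731 g = 373.10 mg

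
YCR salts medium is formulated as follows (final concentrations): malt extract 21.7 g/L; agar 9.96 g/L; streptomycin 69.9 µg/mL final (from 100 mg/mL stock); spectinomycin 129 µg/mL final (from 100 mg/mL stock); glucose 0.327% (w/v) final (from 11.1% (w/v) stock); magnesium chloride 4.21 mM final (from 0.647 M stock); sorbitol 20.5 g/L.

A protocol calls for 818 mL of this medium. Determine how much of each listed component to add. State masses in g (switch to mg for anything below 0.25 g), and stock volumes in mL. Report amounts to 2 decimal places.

Scale factor relative to 1 L: 0.818.
malt extract: 21.7 g/L × 0.818 L = 17.75 g
agar: 9.96 g/L × 0.818 L = 8.15 g
streptomycin: C1V1 = C2V2 → 69.9 µg/mL × 818 mL ÷ 100000 µg/mL = 0.57 mL
spectinomycin: V = C2·V2/C1 = 129 µg/mL × 818 mL ÷ 100000 µg/mL = 1.06 mL
glucose: dilute stock: 0.327% ÷ 11.1% × 818 mL = 24.10 mL
magnesium chloride: dilute stock: 4.21 mM × 818 mL ÷ 647 mM = 5.32 mL
sorbitol: 20.5 g/L × 0.818 L = 16.77 g

malt extract 17.75 g; agar 8.15 g; streptomycin 0.57 mL; spectinomycin 1.06 mL; glucose 24.10 mL; magnesium chloride 5.32 mL; sorbitol 16.77 g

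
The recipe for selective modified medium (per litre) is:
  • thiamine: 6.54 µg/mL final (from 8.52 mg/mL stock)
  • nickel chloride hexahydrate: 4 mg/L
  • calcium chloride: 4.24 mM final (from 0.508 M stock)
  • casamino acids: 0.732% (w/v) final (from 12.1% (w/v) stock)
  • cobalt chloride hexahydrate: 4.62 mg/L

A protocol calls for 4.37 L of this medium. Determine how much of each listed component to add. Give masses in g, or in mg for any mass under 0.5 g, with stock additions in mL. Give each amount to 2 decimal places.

thiamine 3.35 mL; nickel chloride hexahydrate 17.48 mg; calcium chloride 36.47 mL; casamino acids 264.37 mL; cobalt chloride hexahydrate 20.19 mg

Scale factor relative to 1 L: 4.37.
thiamine: C1V1 = C2V2 → 6.54 µg/mL × 4370 mL ÷ 8520 µg/mL = 3.35 mL
nickel chloride hexahydrate: 4 mg/L × 4.37 L = 17.48 mg
calcium chloride: C1V1 = C2V2 → 4.24 mM × 4370 mL ÷ 508 mM = 36.47 mL
casamino acids: dilute stock: 0.732% ÷ 12.1% × 4370 mL = 264.37 mL
cobalt chloride hexahydrate: 4.62 mg/L × 4.37 L = 20.19 mg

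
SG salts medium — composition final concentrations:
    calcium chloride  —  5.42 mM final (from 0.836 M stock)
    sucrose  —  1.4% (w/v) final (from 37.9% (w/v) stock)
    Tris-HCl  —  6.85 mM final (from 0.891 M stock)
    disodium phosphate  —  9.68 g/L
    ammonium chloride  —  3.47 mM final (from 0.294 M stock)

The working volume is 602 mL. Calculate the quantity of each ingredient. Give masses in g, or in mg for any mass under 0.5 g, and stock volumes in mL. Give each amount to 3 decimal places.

calcium chloride 3.903 mL; sucrose 22.237 mL; Tris-HCl 4.628 mL; disodium phosphate 5.827 g; ammonium chloride 7.105 mL

Working volume: 602 mL = 0.602 L.
calcium chloride: dilute stock: 5.42 mM × 602 mL ÷ 836 mM = 3.903 mL
sucrose: C1V1 = C2V2 → 1.4% ÷ 37.9% × 602 mL = 22.237 mL
Tris-HCl: C1V1 = C2V2 → 6.85 mM × 602 mL ÷ 891 mM = 4.628 mL
disodium phosphate: 9.68 g/L × 0.602 L = 5.827 g
ammonium chloride: V = C2·V2/C1 = 3.47 mM × 602 mL ÷ 294 mM = 7.105 mL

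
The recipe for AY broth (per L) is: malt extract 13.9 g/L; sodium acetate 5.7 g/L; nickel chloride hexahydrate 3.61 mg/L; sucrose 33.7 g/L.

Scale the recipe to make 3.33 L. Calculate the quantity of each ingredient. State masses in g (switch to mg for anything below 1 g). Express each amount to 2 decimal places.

Scale factor relative to 1 L: 3.33.
malt extract: 13.9 g/L × 3.33 L = 46.29 g
sodium acetate: 5.7 g/L × 3.33 L = 18.98 g
nickel chloride hexahydrate: 3.61 mg/L × 3.33 L = 12.02 mg
sucrose: 33.7 g/L × 3.33 L = 112.22 g

malt extract 46.29 g; sodium acetate 18.98 g; nickel chloride hexahydrate 12.02 mg; sucrose 112.22 g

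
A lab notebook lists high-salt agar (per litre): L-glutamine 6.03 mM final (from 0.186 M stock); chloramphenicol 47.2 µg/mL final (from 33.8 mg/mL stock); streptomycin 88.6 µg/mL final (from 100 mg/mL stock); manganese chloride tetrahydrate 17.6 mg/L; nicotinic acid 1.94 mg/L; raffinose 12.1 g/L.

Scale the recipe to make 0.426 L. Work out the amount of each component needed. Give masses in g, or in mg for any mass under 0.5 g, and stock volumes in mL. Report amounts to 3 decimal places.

Working volume: 0.426 L.
L-glutamine: C1V1 = C2V2 → 6.03 mM × 426 mL ÷ 186 mM = 13.811 mL
chloramphenicol: C1V1 = C2V2 → 47.2 µg/mL × 426 mL ÷ 33800 µg/mL = 0.595 mL
streptomycin: dilute stock: 88.6 µg/mL × 426 mL ÷ 100000 µg/mL = 0.377 mL
manganese chloride tetrahydrate: 17.6 mg/L × 0.426 L = 7.498 mg
nicotinic acid: 1.94 mg/L × 0.426 L = 0.826 mg
raffinose: 12.1 g/L × 0.426 L = 5.155 g

L-glutamine 13.811 mL; chloramphenicol 0.595 mL; streptomycin 0.377 mL; manganese chloride tetrahydrate 7.498 mg; nicotinic acid 0.826 mg; raffinose 5.155 g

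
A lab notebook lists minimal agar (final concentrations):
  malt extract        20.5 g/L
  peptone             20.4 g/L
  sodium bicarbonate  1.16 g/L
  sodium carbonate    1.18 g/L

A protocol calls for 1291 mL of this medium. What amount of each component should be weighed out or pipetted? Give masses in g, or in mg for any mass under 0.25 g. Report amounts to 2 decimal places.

malt extract 26.47 g; peptone 26.34 g; sodium bicarbonate 1.50 g; sodium carbonate 1.52 g

Scale factor relative to 1 L: 1.291.
malt extract: 20.5 g/L × 1.291 L = 26.47 g
peptone: 20.4 g/L × 1.291 L = 26.34 g
sodium bicarbonate: 1.16 g/L × 1.291 L = 1.50 g
sodium carbonate: 1.18 g/L × 1.291 L = 1.52 g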